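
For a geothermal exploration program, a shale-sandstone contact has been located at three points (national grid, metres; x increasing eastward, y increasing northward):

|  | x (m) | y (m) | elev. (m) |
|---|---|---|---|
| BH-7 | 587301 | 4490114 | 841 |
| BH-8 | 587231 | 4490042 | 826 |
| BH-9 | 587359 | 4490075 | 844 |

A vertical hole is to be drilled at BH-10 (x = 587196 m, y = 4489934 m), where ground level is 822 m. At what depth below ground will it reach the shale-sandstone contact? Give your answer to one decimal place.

10.4 m

Let the plane be z = a·x + b·y + c.
BH-8−BH-7: −70a − 72b = −15;  BH-9−BH-7: 58a − 39b = 3.
Solving gives a = 0.115986099, b = 0.095569070.
Then c = 841 − a·587301 − b·4490114 = −496393.77.
At (587196, 4489934): z_contact = 68106.57 + 429098.82 − 496393.77 = 811.62 m.
Depth below ground = 822 − 811.62 = 10.4 m.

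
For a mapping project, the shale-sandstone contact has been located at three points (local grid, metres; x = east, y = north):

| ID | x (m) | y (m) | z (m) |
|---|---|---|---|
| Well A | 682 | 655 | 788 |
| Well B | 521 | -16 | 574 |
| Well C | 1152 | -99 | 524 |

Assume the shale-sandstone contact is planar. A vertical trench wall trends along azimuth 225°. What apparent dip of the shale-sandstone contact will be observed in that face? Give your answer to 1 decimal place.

11.6°

Let the plane be z = a·x + b·y + c.
Well B−Well A: −161a − 671b = −214;  Well C−Well A: 470a − 754b = −264.
Solving gives a = −0.03615, b = 0.32760.
Unit vector along 225° is (sin 225°, cos 225°) = (-0.7071, -0.7071).
Slope in that direction = a·(-0.7071) + b·(-0.7071) = −0.20609.
Apparent dip = arctan|0.20609| = 11.6° (true dip is 18.2°, so apparent ≤ true as expected).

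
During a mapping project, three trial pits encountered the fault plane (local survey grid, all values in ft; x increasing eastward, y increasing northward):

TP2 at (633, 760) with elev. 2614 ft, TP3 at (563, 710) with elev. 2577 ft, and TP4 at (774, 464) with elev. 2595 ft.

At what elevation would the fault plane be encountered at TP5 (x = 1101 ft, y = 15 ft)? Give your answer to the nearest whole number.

Two edge vectors: TP2→TP3 = (-70, -50, -37), TP2→TP4 = (141, -296, -19).
Normal n = (TP2→TP3) × (TP2→TP4) = (-10002, -6547, 27770).
So ∂z/∂x = −n_x/n_z = 0.36017 and ∂z/∂y = −n_y/n_z = 0.23576.
Intercept c from TP2: 2614 − 227.99 − 179.18 = 2206.83.
At (1101, 15): z = 396.6 + 3.5 + 2206.83 = 2606.9 ft.

2607 ft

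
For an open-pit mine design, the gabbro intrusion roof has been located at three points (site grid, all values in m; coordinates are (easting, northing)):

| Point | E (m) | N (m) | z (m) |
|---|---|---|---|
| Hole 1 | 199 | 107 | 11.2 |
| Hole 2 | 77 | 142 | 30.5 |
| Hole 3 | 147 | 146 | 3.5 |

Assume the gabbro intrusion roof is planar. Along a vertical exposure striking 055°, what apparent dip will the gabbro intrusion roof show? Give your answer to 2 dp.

33.60°

Let the plane be z = a·E + b·N + c.
Hole 2−Hole 1: −122a + 35b = 19.3;  Hole 3−Hole 1: −52a + 39b = −7.7.
Solving gives a = −0.34792, b = −0.66133.
Unit vector along 055° is (sin 55°, cos 55°) = (0.8192, 0.5736).
Slope in that direction = a·(0.8192) + b·(0.5736) = −0.66433.
Apparent dip = arctan|0.66433| = 33.60° (true dip is 36.8°, so apparent ≤ true as expected).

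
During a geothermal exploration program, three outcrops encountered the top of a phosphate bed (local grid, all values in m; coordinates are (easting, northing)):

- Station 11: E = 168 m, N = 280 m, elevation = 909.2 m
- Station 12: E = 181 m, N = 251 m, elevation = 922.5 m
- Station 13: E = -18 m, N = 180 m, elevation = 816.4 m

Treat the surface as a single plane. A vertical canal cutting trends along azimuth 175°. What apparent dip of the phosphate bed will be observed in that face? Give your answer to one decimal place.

13.5°

Let the plane be z = a·E + b·N + c.
Station 12−Station 11: 13a − 29b = 13.3;  Station 13−Station 11: −186a − 100b = −92.8.
Solving gives a = 0.60072, b = −0.18933.
Unit vector along 175° is (sin 175°, cos 175°) = (0.0872, -0.9962).
Slope in that direction = a·(0.0872) + b·(-0.9962) = 0.24097.
Apparent dip = arctan|0.24097| = 13.5° (true dip is 32.2°, so apparent ≤ true as expected).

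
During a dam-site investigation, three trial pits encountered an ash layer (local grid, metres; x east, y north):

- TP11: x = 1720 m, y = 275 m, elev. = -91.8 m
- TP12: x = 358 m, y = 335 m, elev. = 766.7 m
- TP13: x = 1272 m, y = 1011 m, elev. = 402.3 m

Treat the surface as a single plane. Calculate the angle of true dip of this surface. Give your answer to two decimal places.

34.39°

Two edge vectors: TP11→TP12 = (-1362, 60, 858.5), TP11→TP13 = (-448, 736, 494.1).
Normal n = (TP11→TP12) × (TP11→TP13) = (-602210, 288356.2, -975552).
So ∂z/∂x = −n_x/n_z = −0.61730 and ∂z/∂y = −n_y/n_z = 0.29558.
Gradient magnitude |∇z| = √(a² + b²) = √(0.38106 + 0.08737) = 0.68442.
True dip = arctan(0.68442) = 34.39°, dipping toward ESE (azimuth ≈ 116°).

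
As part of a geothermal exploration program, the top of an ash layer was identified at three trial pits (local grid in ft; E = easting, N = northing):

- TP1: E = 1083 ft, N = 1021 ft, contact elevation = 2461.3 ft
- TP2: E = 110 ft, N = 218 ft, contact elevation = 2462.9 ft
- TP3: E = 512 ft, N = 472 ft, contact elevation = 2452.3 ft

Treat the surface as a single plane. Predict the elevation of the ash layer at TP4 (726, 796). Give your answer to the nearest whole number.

2471 ft

Two edge vectors: TP1→TP2 = (-973, -803, 1.6), TP1→TP3 = (-571, -549, -9).
Normal n = (TP1→TP2) × (TP1→TP3) = (8105.4, -9670.6, 75664).
So ∂z/∂E = −n_x/n_z = −0.10712 and ∂z/∂N = −n_y/n_z = 0.12781.
Intercept c from TP1: 2461.3 + 116.01 − 130.49 = 2446.82.
At (726, 796): z = −77.8 + 101.7 + 2446.82 = 2470.8 ft.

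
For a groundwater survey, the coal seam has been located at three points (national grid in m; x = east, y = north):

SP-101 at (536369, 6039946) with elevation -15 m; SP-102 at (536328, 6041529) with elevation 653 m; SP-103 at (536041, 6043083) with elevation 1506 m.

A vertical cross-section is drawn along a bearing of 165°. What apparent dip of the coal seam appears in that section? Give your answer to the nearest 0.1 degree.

Let the plane be z = a·x + b·y + c.
SP-102−SP-101: −41a + 1583b = 668;  SP-103−SP-101: −328a + 3137b = 1521.
Solving gives a = −0.79934, b = 0.40128.
Unit vector along 165° is (sin 165°, cos 165°) = (0.2588, -0.9659).
Slope in that direction = a·(0.2588) + b·(-0.9659) = −0.59449.
Apparent dip = arctan|0.59449| = 30.7° (true dip is 41.8°, so apparent ≤ true as expected).

30.7°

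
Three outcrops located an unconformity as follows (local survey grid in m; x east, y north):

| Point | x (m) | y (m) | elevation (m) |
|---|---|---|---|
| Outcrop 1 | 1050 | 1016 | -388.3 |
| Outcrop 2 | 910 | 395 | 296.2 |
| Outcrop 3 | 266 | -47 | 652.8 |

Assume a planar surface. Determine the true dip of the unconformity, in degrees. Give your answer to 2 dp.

Let the plane be z = a·x + b·y + c.
Outcrop 2−Outcrop 1: −140a − 621b = 684.5;  Outcrop 3−Outcrop 1: −784a − 1063b = 1041.1.
Solving gives a = 0.23991, b = −1.15634.
Gradient magnitude |∇z| = √(a² + b²) = √(0.05756 + 1.33712) = 1.18097.
True dip = arctan(1.18097) = 49.74°, dipping toward NNW (azimuth ≈ 348°).

49.74°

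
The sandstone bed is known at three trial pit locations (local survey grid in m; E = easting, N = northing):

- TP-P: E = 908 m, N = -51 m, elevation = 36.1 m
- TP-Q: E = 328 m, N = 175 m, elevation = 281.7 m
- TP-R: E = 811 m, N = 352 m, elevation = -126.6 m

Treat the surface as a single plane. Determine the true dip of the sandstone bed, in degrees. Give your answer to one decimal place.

Two edge vectors: TP-P→TP-Q = (-580, 226, 245.6), TP-P→TP-R = (-97, 403, -162.7).
Normal n = (TP-P→TP-Q) × (TP-P→TP-R) = (-135747, -118189.2, -211818).
So ∂z/∂E = −n_x/n_z = −0.64087 and ∂z/∂N = −n_y/n_z = −0.55798.
Gradient magnitude |∇z| = √(a² + b²) = √(0.41071 + 0.31134) = 0.84973.
True dip = arctan(0.84973) = 40.4°, dipping toward NE (azimuth ≈ 049°).

40.4°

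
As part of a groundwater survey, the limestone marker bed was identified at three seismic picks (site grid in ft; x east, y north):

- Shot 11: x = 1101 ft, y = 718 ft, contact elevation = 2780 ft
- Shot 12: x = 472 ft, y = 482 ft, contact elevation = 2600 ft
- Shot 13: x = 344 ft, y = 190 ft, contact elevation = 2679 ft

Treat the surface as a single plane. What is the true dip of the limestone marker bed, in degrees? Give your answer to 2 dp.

33.55°

Let the plane be z = a·x + b·y + c.
Shot 12−Shot 11: −629a − 236b = −180;  Shot 13−Shot 11: −757a − 528b = −101.
Solving gives a = 0.46399, b = −0.47394.
Gradient magnitude |∇z| = √(a² + b²) = √(0.21529 + 0.22462) = 0.66326.
True dip = arctan(0.66326) = 33.55°, dipping toward NW (azimuth ≈ 316°).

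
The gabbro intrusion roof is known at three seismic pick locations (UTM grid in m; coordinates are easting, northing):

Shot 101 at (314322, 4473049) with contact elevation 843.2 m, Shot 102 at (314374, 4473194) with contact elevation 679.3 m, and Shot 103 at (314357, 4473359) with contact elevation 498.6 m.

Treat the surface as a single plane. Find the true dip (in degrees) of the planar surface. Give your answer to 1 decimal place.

47.9°

Let the plane be z = a·easting + b·northing + c.
Shot 102−Shot 101: 52a + 145b = −163.9;  Shot 103−Shot 101: 35a + 310b = −344.6.
Solving gives a = −0.07623, b = −1.10301.
Gradient magnitude |∇z| = √(a² + b²) = √(0.00581 + 1.21662) = 1.10564.
True dip = arctan(1.10564) = 47.9°, dipping toward N (azimuth ≈ 004°).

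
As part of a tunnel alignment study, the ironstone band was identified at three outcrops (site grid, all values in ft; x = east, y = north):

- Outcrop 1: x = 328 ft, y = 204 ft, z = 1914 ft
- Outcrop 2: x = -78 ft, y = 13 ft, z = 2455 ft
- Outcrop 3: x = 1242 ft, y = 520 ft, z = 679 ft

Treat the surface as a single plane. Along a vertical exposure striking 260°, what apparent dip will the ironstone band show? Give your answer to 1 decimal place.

53.6°

Two edge vectors: Outcrop 1→Outcrop 2 = (-406, -191, 541), Outcrop 1→Outcrop 3 = (914, 316, -1235).
Normal n = (Outcrop 1→Outcrop 2) × (Outcrop 1→Outcrop 3) = (64929, -6936, 46278).
So ∂z/∂x = −n_x/n_z = −1.40302 and ∂z/∂y = −n_y/n_z = 0.14988.
Unit vector along 260° is (sin 260°, cos 260°) = (-0.9848, -0.1736).
Slope in that direction = a·(-0.9848) + b·(-0.1736) = 1.35568.
Apparent dip = arctan|1.35568| = 53.6° (true dip is 54.7°, so apparent ≤ true as expected).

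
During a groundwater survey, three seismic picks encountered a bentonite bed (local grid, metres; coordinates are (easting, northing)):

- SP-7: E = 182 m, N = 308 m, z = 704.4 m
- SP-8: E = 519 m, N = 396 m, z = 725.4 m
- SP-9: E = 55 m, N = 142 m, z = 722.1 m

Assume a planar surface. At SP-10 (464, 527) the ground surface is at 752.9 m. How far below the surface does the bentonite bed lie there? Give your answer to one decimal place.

59.0 m

Let the plane be z = a·E + b·N + c.
SP-8−SP-7: 337a + 88b = 21;  SP-9−SP-7: −127a − 166b = 17.7.
Solving gives a = 0.11267, b = −0.19282.
Then c = 704.4 − a·182 − b·308 = 743.28.
At (464, 527): z_contact = 52.28 − 101.62 + 743.28 = 693.94 m.
Depth below ground = 752.9 − 693.94 = 59.0 m.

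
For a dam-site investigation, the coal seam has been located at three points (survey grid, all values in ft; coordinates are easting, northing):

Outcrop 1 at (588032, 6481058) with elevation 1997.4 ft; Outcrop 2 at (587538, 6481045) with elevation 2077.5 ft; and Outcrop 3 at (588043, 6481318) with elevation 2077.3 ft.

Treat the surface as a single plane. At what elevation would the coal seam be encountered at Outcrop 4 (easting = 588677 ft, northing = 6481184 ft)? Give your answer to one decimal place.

Let the plane be z = a·easting + b·northing + c.
Outcrop 2−Outcrop 1: −494a − 13b = 80.1;  Outcrop 3−Outcrop 1: 11a + 260b = 79.9.
Solving gives a = −0.170422535, b = 0.314517876.
Then c = 1997.4 − a·588032 − b·6481058 = −1936197.30.
At (588677, 6481184): z = −100323.8 + 2038448.2 − 1936197.30 = 1927.1 ft.

1927.1 ft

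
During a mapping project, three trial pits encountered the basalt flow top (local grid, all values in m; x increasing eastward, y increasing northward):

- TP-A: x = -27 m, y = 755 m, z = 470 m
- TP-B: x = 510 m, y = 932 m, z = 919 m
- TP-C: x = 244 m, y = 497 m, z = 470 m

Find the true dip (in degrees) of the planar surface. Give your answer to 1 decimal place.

42.0°

Two edge vectors: TP-A→TP-B = (537, 177, 449), TP-A→TP-C = (271, -258, 0).
Normal n = (TP-A→TP-B) × (TP-A→TP-C) = (115842, 121679, -186513).
So ∂z/∂x = −n_x/n_z = 0.62109 and ∂z/∂y = −n_y/n_z = 0.65239.
Gradient magnitude |∇z| = √(a² + b²) = √(0.38576 + 0.42561) = 0.90076.
True dip = arctan(0.90076) = 42.0°, dipping toward SW (azimuth ≈ 224°).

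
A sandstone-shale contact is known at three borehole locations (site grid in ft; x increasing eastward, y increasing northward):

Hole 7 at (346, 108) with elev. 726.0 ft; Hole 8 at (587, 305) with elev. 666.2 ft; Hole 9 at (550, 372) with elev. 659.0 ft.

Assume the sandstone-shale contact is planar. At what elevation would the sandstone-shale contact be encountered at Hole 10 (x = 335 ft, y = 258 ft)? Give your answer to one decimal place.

701.9 ft

Two edge vectors: Hole 7→Hole 8 = (241, 197, -59.8), Hole 7→Hole 9 = (204, 264, -67).
Normal n = (Hole 7→Hole 8) × (Hole 7→Hole 9) = (2588.2, 3947.8, 23436).
So ∂z/∂x = −n_x/n_z = −0.11044 and ∂z/∂y = −n_y/n_z = −0.16845.
Intercept c from Hole 7: 726 + 38.21 + 18.19 = 782.40.
At (335, 258): z = −37.0 − 43.5 + 782.40 = 701.9 ft.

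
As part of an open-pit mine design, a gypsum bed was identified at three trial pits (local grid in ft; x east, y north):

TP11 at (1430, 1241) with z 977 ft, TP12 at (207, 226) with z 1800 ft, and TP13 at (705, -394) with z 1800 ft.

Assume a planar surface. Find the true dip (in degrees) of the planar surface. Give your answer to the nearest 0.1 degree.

Let the plane be z = a·x + b·y + c.
TP12−TP11: −1223a − 1015b = 823;  TP13−TP11: −725a − 1635b = 823.
Solving gives a = −0.40377, b = −0.32432.
Gradient magnitude |∇z| = √(a² + b²) = √(0.16303 + 0.10518) = 0.51790.
True dip = arctan(0.51790) = 27.4°, dipping toward NE (azimuth ≈ 051°).

27.4°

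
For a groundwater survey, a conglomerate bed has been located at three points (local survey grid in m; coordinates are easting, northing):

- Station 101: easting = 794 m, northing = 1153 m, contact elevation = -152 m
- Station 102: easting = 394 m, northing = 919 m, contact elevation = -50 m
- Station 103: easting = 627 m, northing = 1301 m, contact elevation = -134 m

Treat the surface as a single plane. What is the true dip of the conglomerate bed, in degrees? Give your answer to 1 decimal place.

12.4°

Let the plane be z = a·easting + b·northing + c.
Station 102−Station 101: −400a − 234b = 102;  Station 103−Station 101: −167a + 148b = 18.
Solving gives a = −0.19646, b = −0.10006.
Gradient magnitude |∇z| = √(a² + b²) = √(0.03860 + 0.01001) = 0.22048.
True dip = arctan(0.22048) = 12.4°, dipping toward ENE (azimuth ≈ 063°).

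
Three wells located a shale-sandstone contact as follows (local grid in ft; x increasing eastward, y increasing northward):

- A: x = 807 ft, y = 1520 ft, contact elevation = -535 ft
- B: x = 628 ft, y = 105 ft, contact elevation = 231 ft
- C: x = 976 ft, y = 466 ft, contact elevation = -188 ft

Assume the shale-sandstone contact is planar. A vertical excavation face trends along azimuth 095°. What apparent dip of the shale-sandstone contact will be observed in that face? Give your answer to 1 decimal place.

Two edge vectors: A→B = (-179, -1415, 766), A→C = (169, -1054, 347).
Normal n = (A→B) × (A→C) = (316359, 191567, 427801).
So ∂z/∂x = −n_x/n_z = −0.73950 and ∂z/∂y = −n_y/n_z = −0.44779.
Unit vector along 095° is (sin 95°, cos 95°) = (0.9962, -0.0872).
Slope in that direction = a·(0.9962) + b·(-0.0872) = −0.69766.
Apparent dip = arctan|0.69766| = 34.9° (true dip is 40.8°, so apparent ≤ true as expected).

34.9°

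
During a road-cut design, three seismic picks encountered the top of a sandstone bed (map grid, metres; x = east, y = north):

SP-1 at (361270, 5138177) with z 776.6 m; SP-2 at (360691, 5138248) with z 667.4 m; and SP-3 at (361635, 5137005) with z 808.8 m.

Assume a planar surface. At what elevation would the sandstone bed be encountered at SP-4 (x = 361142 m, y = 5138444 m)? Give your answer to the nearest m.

761 m

Let the plane be z = a·x + b·y + c.
SP-2−SP-1: −579a + 71b = −109.2;  SP-3−SP-1: 365a − 1172b = 32.2.
Solving gives a = 0.19258679, b = 0.03250357.
Then c = 776.6 − a·361270 − b·5138177 = −235808.31.
At (361142, 5138444): z = 69551.2 + 167017.8 − 235808.31 = 760.6 m.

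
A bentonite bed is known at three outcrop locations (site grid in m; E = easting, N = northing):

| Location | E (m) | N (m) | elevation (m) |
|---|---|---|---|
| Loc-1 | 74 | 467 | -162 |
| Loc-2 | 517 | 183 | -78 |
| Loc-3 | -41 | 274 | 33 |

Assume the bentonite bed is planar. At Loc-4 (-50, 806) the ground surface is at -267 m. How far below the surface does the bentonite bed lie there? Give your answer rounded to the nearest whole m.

Two edge vectors: Loc-1→Loc-2 = (443, -284, 84), Loc-1→Loc-3 = (-115, -193, 195).
Normal n = (Loc-1→Loc-2) × (Loc-1→Loc-3) = (-39168, -96045, -118159).
So ∂z/∂E = −n_x/n_z = −0.33149 and ∂z/∂N = −n_y/n_z = −0.81285.
Intercept c from Loc-1: -162 + 24.53 + 379.60 = 242.13.
At (-50, 806): z_contact = 16.6 − 655.2 + 242.13 = -396.5 m.
Depth below ground = -267 − (-396.5) = 129 m.

129 m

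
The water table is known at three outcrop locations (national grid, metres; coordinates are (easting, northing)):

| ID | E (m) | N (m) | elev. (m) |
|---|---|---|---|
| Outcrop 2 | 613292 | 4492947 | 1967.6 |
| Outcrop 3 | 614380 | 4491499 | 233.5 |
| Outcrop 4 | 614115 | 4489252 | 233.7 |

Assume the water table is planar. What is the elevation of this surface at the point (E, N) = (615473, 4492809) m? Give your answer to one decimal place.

-1059.6 m

Two edge vectors: Outcrop 2→Outcrop 3 = (1088, -1448, -1734.1), Outcrop 2→Outcrop 4 = (823, -3695, -1733.9).
Normal n = (Outcrop 2→Outcrop 3) × (Outcrop 2→Outcrop 4) = (-3896812.3, 459318.9, -2828456).
So ∂z/∂E = −n_x/n_z = −1.377717136 and ∂z/∂N = −n_y/n_z = 0.162392097.
Intercept c from Outcrop 2: 1967.6 + 844942.90 − 729619.08 = 117291.41.
At (615473, 4492809): z = −847947.7 + 729596.7 + 117291.41 = -1059.6 m.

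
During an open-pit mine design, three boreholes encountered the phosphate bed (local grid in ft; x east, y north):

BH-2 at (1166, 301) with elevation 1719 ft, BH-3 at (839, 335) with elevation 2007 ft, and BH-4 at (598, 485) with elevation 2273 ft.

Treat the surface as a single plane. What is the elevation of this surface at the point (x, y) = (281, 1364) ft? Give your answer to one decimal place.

2916.1 ft

Let the plane be z = a·x + b·y + c.
BH-3−BH-2: −327a + 34b = 288;  BH-4−BH-2: −568a + 184b = 554.
Solving gives a = −0.836009, b = 0.430145.
Then c = 1719 − a·1166 − b·301 = 2564.31.
At (281, 1364): z = −234.9 + 586.7 + 2564.31 = 2916.1 ft.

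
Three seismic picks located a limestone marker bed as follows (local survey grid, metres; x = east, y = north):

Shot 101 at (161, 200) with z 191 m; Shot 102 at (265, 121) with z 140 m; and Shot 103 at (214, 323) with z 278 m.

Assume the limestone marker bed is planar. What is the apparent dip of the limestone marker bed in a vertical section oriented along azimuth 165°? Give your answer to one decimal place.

33.4°

Let the plane be z = a·x + b·y + c.
Shot 102−Shot 101: 104a − 79b = −51;  Shot 103−Shot 101: 53a + 123b = 87.
Solving gives a = 0.03534, b = 0.69209.
Unit vector along 165° is (sin 165°, cos 165°) = (0.2588, -0.9659).
Slope in that direction = a·(0.2588) + b·(-0.9659) = −0.65936.
Apparent dip = arctan|0.65936| = 33.4° (true dip is 34.7°, so apparent ≤ true as expected).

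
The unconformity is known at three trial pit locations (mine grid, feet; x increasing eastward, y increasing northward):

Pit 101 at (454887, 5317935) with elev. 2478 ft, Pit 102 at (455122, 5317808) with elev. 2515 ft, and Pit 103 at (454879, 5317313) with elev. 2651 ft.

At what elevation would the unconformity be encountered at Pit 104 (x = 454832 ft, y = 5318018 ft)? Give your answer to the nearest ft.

Let the plane be z = a·x + b·y + c.
Pit 102−Pit 101: 235a − 127b = 37;  Pit 103−Pit 101: −8a − 622b = 173.
Solving gives a = 0.00708627, b = −0.27822619.
Then c = 2478 − a·454887 − b·5317935 = 1478843.34.
At (454832, 5318018): z = 3223.1 − 1479611.9 + 1478843.34 = 2454.5 ft.

2455 ft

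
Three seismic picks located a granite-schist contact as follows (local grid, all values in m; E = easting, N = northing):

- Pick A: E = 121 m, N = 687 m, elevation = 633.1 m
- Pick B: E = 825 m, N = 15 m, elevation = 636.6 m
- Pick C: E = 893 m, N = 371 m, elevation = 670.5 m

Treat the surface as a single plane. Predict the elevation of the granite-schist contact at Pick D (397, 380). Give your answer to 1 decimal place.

631.0 m

Let the plane be z = a·E + b·N + c.
Pick B−Pick A: 704a − 672b = 3.5;  Pick C−Pick A: 772a − 316b = 37.4.
Solving gives a = 0.08108, b = 0.07974.
Then c = 633.1 − a·121 − b·687 = 568.51.
At (397, 380): z = 32.2 + 30.3 + 568.51 = 631.0 m.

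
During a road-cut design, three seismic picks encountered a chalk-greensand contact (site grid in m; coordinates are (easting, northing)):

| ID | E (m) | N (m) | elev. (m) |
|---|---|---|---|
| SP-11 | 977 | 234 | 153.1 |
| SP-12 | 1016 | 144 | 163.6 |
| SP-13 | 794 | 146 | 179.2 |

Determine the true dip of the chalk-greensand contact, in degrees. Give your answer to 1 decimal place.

Two edge vectors: SP-11→SP-12 = (39, -90, 10.5), SP-11→SP-13 = (-183, -88, 26.1).
Normal n = (SP-11→SP-12) × (SP-11→SP-13) = (-1425, -2939.4, -19902).
So ∂z/∂E = −n_x/n_z = −0.07160 and ∂z/∂N = −n_y/n_z = −0.14769.
Gradient magnitude |∇z| = √(a² + b²) = √(0.00513 + 0.02181) = 0.16413.
True dip = arctan(0.16413) = 9.3°, dipping toward NNE (azimuth ≈ 026°).

9.3°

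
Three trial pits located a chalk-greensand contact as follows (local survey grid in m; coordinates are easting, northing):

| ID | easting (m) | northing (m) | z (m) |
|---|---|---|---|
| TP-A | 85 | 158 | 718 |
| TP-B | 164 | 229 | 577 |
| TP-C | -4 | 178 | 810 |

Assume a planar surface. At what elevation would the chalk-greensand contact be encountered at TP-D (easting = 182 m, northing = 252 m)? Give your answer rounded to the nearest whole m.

540 m

Two edge vectors: TP-A→TP-B = (79, 71, -141), TP-A→TP-C = (-89, 20, 92).
Normal n = (TP-A→TP-B) × (TP-A→TP-C) = (9352, 5281, 7899).
So ∂z/∂easting = −n_x/n_z = −1.18395 and ∂z/∂northing = −n_y/n_z = −0.66857.
Intercept c from TP-A: 718 + 100.64 + 105.63 = 924.27.
At (182, 252): z = −215.5 − 168.5 + 924.27 = 540.3 m.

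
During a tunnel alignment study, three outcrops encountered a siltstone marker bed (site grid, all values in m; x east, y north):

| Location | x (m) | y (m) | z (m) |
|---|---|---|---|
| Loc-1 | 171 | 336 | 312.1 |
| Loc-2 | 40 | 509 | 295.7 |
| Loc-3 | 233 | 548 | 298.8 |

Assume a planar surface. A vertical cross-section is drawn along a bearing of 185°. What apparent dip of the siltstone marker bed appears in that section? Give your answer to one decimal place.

Two edge vectors: Loc-1→Loc-2 = (-131, 173, -16.4), Loc-1→Loc-3 = (62, 212, -13.3).
Normal n = (Loc-1→Loc-2) × (Loc-1→Loc-3) = (1175.9, -2759.1, -38498).
So ∂z/∂x = −n_x/n_z = 0.03054 and ∂z/∂y = −n_y/n_z = −0.07167.
Unit vector along 185° is (sin 185°, cos 185°) = (-0.0872, -0.9962).
Slope in that direction = a·(-0.0872) + b·(-0.9962) = 0.06873.
Apparent dip = arctan|0.06873| = 3.9° (true dip is 4.5°, so apparent ≤ true as expected).

3.9°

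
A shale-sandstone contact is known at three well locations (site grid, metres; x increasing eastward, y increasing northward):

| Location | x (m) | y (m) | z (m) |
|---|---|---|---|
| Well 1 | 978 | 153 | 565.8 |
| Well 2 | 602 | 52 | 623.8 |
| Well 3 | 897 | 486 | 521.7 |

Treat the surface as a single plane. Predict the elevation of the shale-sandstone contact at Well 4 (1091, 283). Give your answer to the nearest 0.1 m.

532.5 m

Let the plane be z = a·x + b·y + c.
Well 2−Well 1: −376a − 101b = 58;  Well 3−Well 1: −81a + 333b = −44.1.
Solving gives a = −0.111403, b = −0.159530.
Then c = 565.8 − a·978 − b·153 = 699.16.
At (1091, 283): z = −121.5 − 45.1 + 699.16 = 532.5 m.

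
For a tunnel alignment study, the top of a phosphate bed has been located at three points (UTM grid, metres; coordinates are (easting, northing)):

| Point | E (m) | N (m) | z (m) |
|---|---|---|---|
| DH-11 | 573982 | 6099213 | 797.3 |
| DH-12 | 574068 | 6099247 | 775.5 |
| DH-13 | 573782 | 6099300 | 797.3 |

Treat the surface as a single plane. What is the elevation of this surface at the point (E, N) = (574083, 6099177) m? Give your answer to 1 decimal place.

794.9 m

Let the plane be z = a·E + b·N + c.
DH-12−DH-11: 86a + 34b = −21.8;  DH-13−DH-11: −200a + 87b = 0.
Solving gives a = −0.132796527, b = −0.305279373.
Then c = 797.3 − a·573982 − b·6099213 = 1938984.03.
At (574083, 6099177): z = −76236.2 − 1861952.9 + 1938984.03 = 794.9 m.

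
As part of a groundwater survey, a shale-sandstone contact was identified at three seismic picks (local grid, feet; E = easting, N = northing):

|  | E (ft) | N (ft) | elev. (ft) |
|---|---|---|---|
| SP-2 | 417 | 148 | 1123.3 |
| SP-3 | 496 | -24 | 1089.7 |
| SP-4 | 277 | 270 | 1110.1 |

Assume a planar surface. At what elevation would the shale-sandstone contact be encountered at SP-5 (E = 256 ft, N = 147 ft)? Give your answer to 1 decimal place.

1051.9 ft

Let the plane be z = a·E + b·N + c.
SP-3−SP-2: 79a − 172b = −33.6;  SP-4−SP-2: −140a + 122b = −13.2.
Solving gives a = 0.44105, b = 0.39792.
Then c = 1123.3 − a·417 − b·148 = 880.49.
At (256, 147): z = 112.9 + 58.5 + 880.49 = 1051.9 ft.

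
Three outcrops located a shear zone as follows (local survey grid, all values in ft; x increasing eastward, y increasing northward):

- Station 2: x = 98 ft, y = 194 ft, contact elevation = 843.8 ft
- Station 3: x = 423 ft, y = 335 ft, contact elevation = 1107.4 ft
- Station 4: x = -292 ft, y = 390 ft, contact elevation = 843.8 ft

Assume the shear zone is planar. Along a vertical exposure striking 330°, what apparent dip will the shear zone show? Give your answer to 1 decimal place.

28.0°

Two edge vectors: Station 2→Station 3 = (325, 141, 263.6), Station 2→Station 4 = (-390, 196, 0).
Normal n = (Station 2→Station 3) × (Station 2→Station 4) = (-51665.6, -102804, 118690).
So ∂z/∂x = −n_x/n_z = 0.43530 and ∂z/∂y = −n_y/n_z = 0.86616.
Unit vector along 330° is (sin 330°, cos 330°) = (-0.5000, 0.8660).
Slope in that direction = a·(-0.5000) + b·(0.8660) = 0.53246.
Apparent dip = arctan|0.53246| = 28.0° (true dip is 44.1°, so apparent ≤ true as expected).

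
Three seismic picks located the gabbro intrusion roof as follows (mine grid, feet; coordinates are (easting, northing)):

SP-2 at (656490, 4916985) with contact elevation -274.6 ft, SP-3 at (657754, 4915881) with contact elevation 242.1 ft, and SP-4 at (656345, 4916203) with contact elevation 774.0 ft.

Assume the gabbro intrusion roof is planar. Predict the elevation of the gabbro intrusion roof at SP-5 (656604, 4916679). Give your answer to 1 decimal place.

Let the plane be z = a·E + b·N + c.
SP-3−SP-2: 1264a − 1104b = 516.7;  SP-4−SP-2: −145a − 782b = 1048.6.
Solving gives a = −0.656139859, b = −1.219257955.
Then c = -274.6 − a·656490 − b·4916985 = 6425547.73.
At (656604, 4916679): z = −430824.1 − 5994700.0 + 6425547.73 = 23.7 ft.

23.7 ft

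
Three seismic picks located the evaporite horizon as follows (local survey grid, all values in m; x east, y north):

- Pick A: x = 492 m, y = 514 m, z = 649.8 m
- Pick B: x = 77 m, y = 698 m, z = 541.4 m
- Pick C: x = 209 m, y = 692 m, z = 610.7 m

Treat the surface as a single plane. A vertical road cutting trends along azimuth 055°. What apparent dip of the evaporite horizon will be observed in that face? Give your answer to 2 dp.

Two edge vectors: Pick A→Pick B = (-415, 184, -108.4), Pick A→Pick C = (-283, 178, -39.1).
Normal n = (Pick A→Pick B) × (Pick A→Pick C) = (12100.8, 14450.7, -21798).
So ∂z/∂x = −n_x/n_z = 0.55513 and ∂z/∂y = −n_y/n_z = 0.66294.
Unit vector along 055° is (sin 55°, cos 55°) = (0.8192, 0.5736).
Slope in that direction = a·(0.8192) + b·(0.5736) = 0.83498.
Apparent dip = arctan|0.83498| = 39.86° (true dip is 40.8°, so apparent ≤ true as expected).

39.86°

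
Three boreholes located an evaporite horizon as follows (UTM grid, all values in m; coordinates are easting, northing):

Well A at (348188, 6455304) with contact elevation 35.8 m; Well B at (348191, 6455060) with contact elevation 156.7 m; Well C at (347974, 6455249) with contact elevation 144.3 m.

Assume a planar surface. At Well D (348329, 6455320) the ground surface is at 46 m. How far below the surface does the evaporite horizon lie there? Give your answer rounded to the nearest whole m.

Two edge vectors: Well A→Well B = (3, -244, 120.9), Well A→Well C = (-214, -55, 108.5).
Normal n = (Well A→Well B) × (Well A→Well C) = (-19824.5, -26198.1, -52381).
So ∂z/∂easting = −n_x/n_z = −0.37846738 and ∂z/∂northing = −n_y/n_z = −0.50014509.
Intercept c from Well A: 35.8 + 131777.80 + 3228588.61 = 3360402.21.
At (348329, 6455320): z_contact = −131831.2 − 3228596.6 + 3360402.21 = -25.6 m.
Depth below ground = 46 − (-25.6) = 72 m.

72 m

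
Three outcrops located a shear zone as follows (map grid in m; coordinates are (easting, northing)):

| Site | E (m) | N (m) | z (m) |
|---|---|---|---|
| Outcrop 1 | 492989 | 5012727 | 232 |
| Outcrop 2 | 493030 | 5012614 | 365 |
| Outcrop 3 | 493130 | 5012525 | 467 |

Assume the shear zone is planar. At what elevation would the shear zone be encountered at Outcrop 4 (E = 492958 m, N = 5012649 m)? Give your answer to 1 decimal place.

Two edge vectors: Outcrop 1→Outcrop 2 = (41, -113, 133), Outcrop 1→Outcrop 3 = (141, -202, 235).
Normal n = (Outcrop 1→Outcrop 2) × (Outcrop 1→Outcrop 3) = (311, 9118, 7651).
So ∂z/∂E = −n_x/n_z = −0.040648281 and ∂z/∂N = −n_y/n_z = −1.191739642.
Intercept c from Outcrop 1: 232 + 20039.16 + 5973865.48 = 5994136.64.
At (492958, 5012649): z = −20037.9 − 5973772.5 + 5994136.64 = 326.2 m.

326.2 m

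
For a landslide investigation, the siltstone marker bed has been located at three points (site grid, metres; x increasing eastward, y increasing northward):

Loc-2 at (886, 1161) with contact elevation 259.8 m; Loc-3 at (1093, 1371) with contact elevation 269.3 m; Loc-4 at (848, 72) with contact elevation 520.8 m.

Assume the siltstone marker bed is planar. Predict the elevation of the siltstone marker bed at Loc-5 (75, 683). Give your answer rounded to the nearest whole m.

Let the plane be z = a·x + b·y + c.
Loc-3−Loc-2: 207a + 210b = 9.5;  Loc-4−Loc-2: −38a − 1089b = 261.
Solving gives a = 0.29964, b = −0.25013.
Then c = 259.8 − a·886 − b·1161 = 284.71.
At (75, 683): z = 22.5 − 170.8 + 284.71 = 136.3 m.

136 m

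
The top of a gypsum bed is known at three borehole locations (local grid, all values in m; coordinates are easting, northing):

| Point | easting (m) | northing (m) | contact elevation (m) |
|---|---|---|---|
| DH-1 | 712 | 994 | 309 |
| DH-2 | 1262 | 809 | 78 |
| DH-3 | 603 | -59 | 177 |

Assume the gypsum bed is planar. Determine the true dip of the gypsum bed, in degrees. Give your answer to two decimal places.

21.80°

Let the plane be z = a·easting + b·northing + c.
DH-2−DH-1: 550a − 185b = −231;  DH-3−DH-1: −109a − 1053b = −132.
Solving gives a = −0.36512, b = 0.16315.
Gradient magnitude |∇z| = √(a² + b²) = √(0.13331 + 0.02662) = 0.39992.
True dip = arctan(0.39992) = 21.80°, dipping toward ESE (azimuth ≈ 114°).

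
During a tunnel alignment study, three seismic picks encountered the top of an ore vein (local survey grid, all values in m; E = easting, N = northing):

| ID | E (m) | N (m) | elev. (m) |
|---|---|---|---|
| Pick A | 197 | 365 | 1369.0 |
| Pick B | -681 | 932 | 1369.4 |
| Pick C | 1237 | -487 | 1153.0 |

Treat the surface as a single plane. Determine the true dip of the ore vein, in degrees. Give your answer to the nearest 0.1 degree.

54.9°

Two edge vectors: Pick A→Pick B = (-878, 567, 0.4), Pick A→Pick C = (1040, -852, -216).
Normal n = (Pick A→Pick B) × (Pick A→Pick C) = (-122131.2, -189232, 158376).
So ∂z/∂E = −n_x/n_z = 0.77115 and ∂z/∂N = −n_y/n_z = 1.19483.
Gradient magnitude |∇z| = √(a² + b²) = √(0.59467 + 1.42761) = 1.42207.
True dip = arctan(1.42207) = 54.9°, dipping toward SSW (azimuth ≈ 213°).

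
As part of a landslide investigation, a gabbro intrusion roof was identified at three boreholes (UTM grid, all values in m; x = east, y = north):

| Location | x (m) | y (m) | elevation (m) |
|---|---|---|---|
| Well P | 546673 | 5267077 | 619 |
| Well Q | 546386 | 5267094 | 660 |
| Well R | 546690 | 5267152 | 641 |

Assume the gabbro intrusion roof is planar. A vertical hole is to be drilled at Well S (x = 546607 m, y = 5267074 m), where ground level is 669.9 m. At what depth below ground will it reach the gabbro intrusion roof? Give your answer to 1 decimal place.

43.7 m

Two edge vectors: Well P→Well Q = (-287, 17, 41), Well P→Well R = (17, 75, 22).
Normal n = (Well P→Well Q) × (Well P→Well R) = (-2701, 7011, -21814).
So ∂z/∂x = −n_x/n_z = −0.123819565 and ∂z/∂y = −n_y/n_z = 0.321399101.
Intercept c from Well P: 619 + 67688.81 − 1692833.82 = −1624526.00.
At (546607, 5267074): z_contact = −67680.64 + 1692832.85 − 1624526.00 = 626.21 m.
Depth below ground = 669.9 − 626.21 = 43.7 m.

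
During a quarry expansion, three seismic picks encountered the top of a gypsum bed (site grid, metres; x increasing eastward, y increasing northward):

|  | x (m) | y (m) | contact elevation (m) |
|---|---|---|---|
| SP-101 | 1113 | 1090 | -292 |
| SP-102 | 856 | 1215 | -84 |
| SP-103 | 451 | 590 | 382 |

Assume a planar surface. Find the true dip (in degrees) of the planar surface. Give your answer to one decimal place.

42.2°

Two edge vectors: SP-101→SP-102 = (-257, 125, 208), SP-101→SP-103 = (-662, -500, 674).
Normal n = (SP-101→SP-102) × (SP-101→SP-103) = (188250, 35522, 211250).
So ∂z/∂x = −n_x/n_z = −0.89112 and ∂z/∂y = −n_y/n_z = −0.16815.
Gradient magnitude |∇z| = √(a² + b²) = √(0.79410 + 0.02827) = 0.90685.
True dip = arctan(0.90685) = 42.2°, dipping toward E (azimuth ≈ 079°).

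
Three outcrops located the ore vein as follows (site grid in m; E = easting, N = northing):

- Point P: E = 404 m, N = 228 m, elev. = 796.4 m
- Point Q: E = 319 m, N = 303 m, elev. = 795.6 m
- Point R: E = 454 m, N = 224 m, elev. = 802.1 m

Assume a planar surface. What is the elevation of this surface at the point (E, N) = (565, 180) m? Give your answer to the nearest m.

810 m

Let the plane be z = a·E + b·N + c.
Point Q−Point P: −85a + 75b = −0.8;  Point R−Point P: 50a − 4b = 5.7.
Solving gives a = 0.12443, b = 0.13035.
Then c = 796.4 − a·404 − b·228 = 716.41.
At (565, 180): z = 70.3 + 23.5 + 716.41 = 810.2 m.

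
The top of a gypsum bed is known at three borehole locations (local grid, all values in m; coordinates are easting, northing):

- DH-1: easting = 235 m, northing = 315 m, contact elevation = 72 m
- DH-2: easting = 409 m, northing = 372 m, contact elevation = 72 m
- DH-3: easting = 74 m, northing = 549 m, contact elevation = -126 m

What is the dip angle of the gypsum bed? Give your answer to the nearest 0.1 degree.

Let the plane be z = a·easting + b·northing + c.
DH-2−DH-1: 174a + 57b = 0;  DH-3−DH-1: −161a + 234b = −198.
Solving gives a = 0.22620, b = −0.69052.
Gradient magnitude |∇z| = √(a² + b²) = √(0.05117 + 0.47681) = 0.72662.
True dip = arctan(0.72662) = 36.0°, dipping toward NNW (azimuth ≈ 342°).

36.0°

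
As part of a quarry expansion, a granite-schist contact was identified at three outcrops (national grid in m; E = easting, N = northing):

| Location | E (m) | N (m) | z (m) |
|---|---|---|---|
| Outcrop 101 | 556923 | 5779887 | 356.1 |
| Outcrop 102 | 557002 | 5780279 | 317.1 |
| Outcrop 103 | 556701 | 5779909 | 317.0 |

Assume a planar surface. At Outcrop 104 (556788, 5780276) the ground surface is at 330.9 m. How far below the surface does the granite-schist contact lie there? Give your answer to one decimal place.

48.3 m

Let the plane be z = a·E + b·N + c.
Outcrop 102−Outcrop 101: 79a + 392b = −39;  Outcrop 103−Outcrop 101: −222a + 22b = −39.1.
Solving gives a = 0.163011198, b = −0.132341543.
Then c = 356.1 − a·556923 − b·5779887 = 674490.58.
At (556788, 5780276): z_contact = 90762.68 − 764970.64 + 674490.58 = 282.61 m.
Depth below ground = 330.9 − 282.61 = 48.3 m.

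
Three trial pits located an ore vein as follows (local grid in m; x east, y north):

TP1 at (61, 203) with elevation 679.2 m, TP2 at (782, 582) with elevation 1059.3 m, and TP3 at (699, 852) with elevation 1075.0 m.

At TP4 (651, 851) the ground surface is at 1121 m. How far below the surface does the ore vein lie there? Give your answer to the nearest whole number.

67 m

Let the plane be z = a·x + b·y + c.
TP2−TP1: 721a + 379b = 380.1;  TP3−TP1: 638a + 649b = 395.8.
Solving gives a = 0.42753, b = 0.18957.
Then c = 679.2 − a·61 − b·203 = 614.64.
At (651, 851): z_contact = 278.3 + 161.3 + 614.64 = 1054.3 m.
Depth below ground = 1121 − 1054.3 = 67 m.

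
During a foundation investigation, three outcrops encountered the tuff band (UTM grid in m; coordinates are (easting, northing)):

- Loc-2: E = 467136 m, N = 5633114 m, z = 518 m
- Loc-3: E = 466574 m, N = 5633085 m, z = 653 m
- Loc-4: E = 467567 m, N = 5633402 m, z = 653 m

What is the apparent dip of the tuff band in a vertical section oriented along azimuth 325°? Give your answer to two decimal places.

Two edge vectors: Loc-2→Loc-3 = (-562, -29, 135), Loc-2→Loc-4 = (431, 288, 135).
Normal n = (Loc-2→Loc-3) × (Loc-2→Loc-4) = (-42795, 134055, -149357).
So ∂z/∂E = −n_x/n_z = −0.28653 and ∂z/∂N = −n_y/n_z = 0.89755.
Unit vector along 325° is (sin 325°, cos 325°) = (-0.5736, 0.8192).
Slope in that direction = a·(-0.5736) + b·(0.8192) = 0.89957.
Apparent dip = arctan|0.89957| = 41.97° (true dip is 43.3°, so apparent ≤ true as expected).

41.97°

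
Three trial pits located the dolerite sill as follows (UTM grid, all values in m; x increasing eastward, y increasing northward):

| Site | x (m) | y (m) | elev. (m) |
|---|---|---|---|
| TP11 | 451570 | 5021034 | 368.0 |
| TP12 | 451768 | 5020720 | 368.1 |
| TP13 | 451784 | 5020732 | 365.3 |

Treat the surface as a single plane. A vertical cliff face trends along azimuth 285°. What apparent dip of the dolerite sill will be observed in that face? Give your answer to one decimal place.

5.4°

Two edge vectors: TP11→TP12 = (198, -314, 0.1), TP11→TP13 = (214, -302, -2.7).
Normal n = (TP11→TP12) × (TP11→TP13) = (878, 556, 7400).
So ∂z/∂x = −n_x/n_z = −0.11865 and ∂z/∂y = −n_y/n_z = −0.07514.
Unit vector along 285° is (sin 285°, cos 285°) = (-0.9659, 0.2588).
Slope in that direction = a·(-0.9659) + b·(0.2588) = 0.09516.
Apparent dip = arctan|0.09516| = 5.4° (true dip is 8.0°, so apparent ≤ true as expected).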